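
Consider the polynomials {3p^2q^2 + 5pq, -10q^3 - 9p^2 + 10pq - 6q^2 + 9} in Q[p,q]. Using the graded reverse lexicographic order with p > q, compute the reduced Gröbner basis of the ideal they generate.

G = {p^4 - 10/9p^3q - 50/27pq^2 - p^2 - 10/9pq, p^2q^2 + 5/3pq, q^3 + 9/10p^2 - pq + 3/5q^2 - 9/10}

f_1 = 3p^2q^2 + 5pq, LT = p^2q^2.
f_2 = -10q^3 - 9p^2 + 10pq - 6q^2 + 9, LT = q^3.

S(f_1,f_2): lcm = p^2q^3. S = -9/10p^4 + p^3q - 3/5p^2q^2 + 5/3pq^2 + 9/10p^2.
  leading term p^4: no divisor's leading term divides it; move -9/10p^4 to the remainder.
  leading term p^3q: no divisor's leading term divides it; move p^3q to the remainder.
  leading term p^2q^2: subtract (-1/5)·f_1 from -3/5p^2q^2 + 5/3pq^2 + 9/10p^2 → 5/3pq^2 + 9/10p^2 + pq
  leading term pq^2: no divisor's leading term divides it; move 5/3pq^2 to the remainder.
  leading term p^2: no divisor's leading term divides it; move 9/10p^2 to the remainder.
  leading term pq: no divisor's leading term divides it; move pq to the remainder.
  remainder -9/10p^4 + p^3q + 5/3pq^2 + 9/10p^2 + pq ≠ 0; add g_3 = -9/10p^4 + p^3q + 5/3pq^2 + 9/10p^2 + pq to the basis.

S(f_1,g_3): lcm = p^4q^2. S = 10/9p^3q^3 + 50/27pq^4 + 5/3p^3q + p^2q^2 + 10/9pq^3.
  leading term p^3q^3: subtract (10/27pq)·f_1 from 10/9p^3q^3 + 50/27pq^4 + 5/3p^3q + p^2q^2 + 10/9pq^3 → 50/27pq^4 + 5/3p^3q - 23/27p^2q^2 + 10/9pq^3
  leading term pq^4: subtract (-5/27pq)·f_2 from 50/27pq^4 + 5/3p^3q - 23/27p^2q^2 + 10/9pq^3 → p^2q^2 + 5/3pq
  leading term p^2q^2: subtract (1/3)·f_1 from p^2q^2 + 5/3pq → 0
  remainder 0.

S(f_2,g_3): leading monomials are coprime, so the S-polynomial reduces to 0 (Buchberger's first criterion).
Every S-polynomial of the final basis reduces to 0, so we have a Gröbner basis.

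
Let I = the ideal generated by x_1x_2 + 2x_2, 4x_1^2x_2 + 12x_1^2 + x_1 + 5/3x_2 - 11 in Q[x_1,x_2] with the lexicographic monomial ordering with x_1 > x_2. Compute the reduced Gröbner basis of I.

G = {x_1^2 + 1/12x_1 + 53/36x_2 - 11/12, x_1x_2 + 2x_2, x_2^2 + 105/53x_2}

f_1 = x_1x_2 + 2x_2, LT = x_1x_2.
f_2 = 4x_1^2x_2 + 12x_1^2 + x_1 + 5/3x_2 - 11, LT = x_1^2x_2.

S(f_1,f_2): lcm = x_1^2x_2. S = -3x_1^2 + 2x_1x_2 - 1/4x_1 - 5/12x_2 + 11/4.
  leading term x_1^2: no divisor's leading term divides it; move -3x_1^2 to the remainder.
  leading term x_1x_2: subtract (2)·f_1 from 2x_1x_2 - 1/4x_1 - 5/12x_2 + 11/4 → -1/4x_1 - 53/12x_2 + 11/4
  leading term x_1: no divisor's leading term divides it; move -1/4x_1 to the remainder.
  leading term x_2: no divisor's leading term divides it; move -53/12x_2 to the remainder.
  leading term 1: no divisor's leading term divides it; move 11/4 to the remainder.
  remainder -3x_1^2 - 1/4x_1 - 53/12x_2 + 11/4 ≠ 0; add g_3 = -3x_1^2 - 1/4x_1 - 53/12x_2 + 11/4 to the basis.

S(f_1,g_3): lcm = x_1^2x_2. S = 23/12x_1x_2 - 53/36x_2^2 + 11/12x_2.
  leading term x_1x_2: subtract (23/12)·f_1 from 23/12x_1x_2 - 53/36x_2^2 + 11/12x_2 → -53/36x_2^2 - 35/12x_2
  leading term x_2^2: no divisor's leading term divides it; move -53/36x_2^2 to the remainder.
  leading term x_2: no divisor's leading term divides it; move -35/12x_2 to the remainder.
  remainder -53/36x_2^2 - 35/12x_2 ≠ 0; add g_4 = -53/36x_2^2 - 35/12x_2 to the basis.

The other S-polynomials (S(f_2,g_3), S(f_1,g_4), S(f_2,g_4), S(g_3,g_4)) all reduce to 0 modulo the current basis, so we have a Gröbner basis.
Inter-reduce: drop elements whose leading term is divisible by another's, tail-reduce, and make monic.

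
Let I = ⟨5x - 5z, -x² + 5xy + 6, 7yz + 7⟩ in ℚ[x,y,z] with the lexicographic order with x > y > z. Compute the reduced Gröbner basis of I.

G = {x - z, y + z, z² - 1}

Buchberger's algorithm terminates because the ascending chain of leading-term ideals stabilizes.

f_1 = 5x - 5z, LT = x.
f_2 = -x² + 5xy + 6, LT = x².
f_3 = 7yz + 7, LT = yz.

S(f_1,f_2): lcm = x². S = 5xy - xz + 6.
  leading term xy: subtract (y)·f_1 from 5xy - xz + 6 → -xz + 5yz + 6
  leading term xz: subtract (-⅕z)·f_1 from -xz + 5yz + 6 → 5yz - z² + 6
  leading term yz: subtract (5/7)·f_3 from 5yz - z² + 6 → -z² + 1
  leading term z²: no divisor's leading term divides it; move -z² to the remainder.
  leading term 1: no divisor's leading term divides it; move 1 to the remainder.
  remainder -z² + 1 ≠ 0; add g_4 = -z² + 1 to the basis.

S(f_3,g_4): lcm = yz². S = y + z.
  leading term y: no divisor's leading term divides it; move y to the remainder.
  leading term z: no divisor's leading term divides it; move z to the remainder.
  remainder y + z ≠ 0; add g_5 = y + z to the basis.

The other S-polynomials (S(f_1,f_3), S(f_2,f_3), S(f_1,g_4), S(f_2,g_4), S(f_1,g_5), S(f_2,g_5), S(f_3,g_5), S(g_4,g_5)) all reduce to 0 modulo the current basis, so we have a Gröbner basis.
Inter-reduce: drop elements whose leading term is divisible by another's, tail-reduce, and make monic.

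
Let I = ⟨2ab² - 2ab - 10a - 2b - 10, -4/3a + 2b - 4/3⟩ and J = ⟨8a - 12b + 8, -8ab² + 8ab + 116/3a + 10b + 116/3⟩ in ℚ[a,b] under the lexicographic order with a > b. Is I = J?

Yes, the ideals are equal.

Since reduced Gröbner bases are canonical representatives of ideals under a given ordering, it suffices to compute and compare them.
Buchberger on the first generating set:
f_1 = 2ab² - 2ab - 10a - 2b - 10, LT = ab².
f_2 = -4/3a + 2b - 4/3, LT = a.

S(f_1,f_2): lcm = ab². S = -ab - 5a + 3/2b³ - b² - b - 5.
  leading term ab: subtract (¾b)·f_2 from -ab - 5a + 3/2b³ - b² - b - 5 → -5a + 3/2b³ - 5/2b² - 5
  leading term a: subtract (15/4)·f_2 from -5a + 3/2b³ - 5/2b² - 5 → 3/2b³ - 5/2b² - 15/2b
  leading term b³: no divisor's leading term divides it; move 3/2b³ to the remainder.
  leading term b²: no divisor's leading term divides it; move -5/2b² to the remainder.
  leading term b: no divisor's leading term divides it; move -15/2b to the remainder.
  remainder 3/2b³ - 5/2b² - 15/2b ≠ 0; add g_3 = 3/2b³ - 5/2b² - 15/2b to the basis.

The other S-polynomials (S(f_1,g_3), S(f_2,g_3)) all reduce to 0 modulo the current basis, so we have a Gröbner basis.
Inter-reduce: drop elements whose leading term is divisible by another's, tail-reduce, and make monic.
Reduced Gröbner basis: {a - 3/2b + 1, b³ - 5/3b² - 5b}.

Buchberger on the second generating set:
h_1 = 8a - 12b + 8, LT = a.
h_2 = -8ab² + 8ab + 116/3a + 10b + 116/3, LT = ab².

S(h_1,h_2): lcm = ab². S = ab + 29/6a - 3/2b³ + b² + 5/4b + 29/6.
  leading term ab: subtract (⅛b)·h_1 from ab + 29/6a - 3/2b³ + b² + 5/4b + 29/6 → 29/6a - 3/2b³ + 5/2b² + ¼b + 29/6
  leading term a: subtract (29/48)·h_1 from 29/6a - 3/2b³ + 5/2b² + ¼b + 29/6 → -3/2b³ + 5/2b² + 15/2b
  leading term b³: no divisor's leading term divides it; move -3/2b³ to the remainder.
  leading term b²: no divisor's leading term divides it; move 5/2b² to the remainder.
  leading term b: no divisor's leading term divides it; move 15/2b to the remainder.
  remainder -3/2b³ + 5/2b² + 15/2b ≠ 0; add k_3 = -3/2b³ + 5/2b² + 15/2b to the basis.

The other S-polynomials (S(h_1,k_3), S(h_2,k_3)) all reduce to 0 modulo the current basis, so we have a Gröbner basis.
Inter-reduce: drop elements whose leading term is divisible by another's, tail-reduce, and make monic.
Reduced Gröbner basis: {a - 3/2b + 1, b³ - 5/3b² - 5b}.

These coincide, so the ideals are equal.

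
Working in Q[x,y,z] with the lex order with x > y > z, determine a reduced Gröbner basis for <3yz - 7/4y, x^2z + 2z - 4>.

G = {x^2y - 34/7y, x^2z + 2z - 4, yz - 7/12y}

This is the nonlinear analogue of row-reducing a linear system.

f_1 = 3yz - 7/4y, LT = yz.
f_2 = x^2z + 2z - 4, LT = x^2z.

S(f_1,f_2): lcm = x^2yz. S = -7/12x^2y - 2yz + 4y.
  reduce S modulo (f_1, f_2):
  remainder -7/12x^2y + 17/6y ≠ 0; add g_3 = -7/12x^2y + 17/6y to the basis.

The other S-polynomials (S(f_1,g_3), S(f_2,g_3)) all reduce to 0 modulo the current basis, so we have a Gröbner basis.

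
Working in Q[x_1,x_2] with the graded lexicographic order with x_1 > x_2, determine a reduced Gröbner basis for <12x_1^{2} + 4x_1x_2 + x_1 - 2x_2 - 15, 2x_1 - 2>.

G = {x_1 - 1, x_2 - 1}

f_1 = 12x_1^{2} + 4x_1x_2 + x_1 - 2x_2 - 15, LT = x_1^{2}.
f_2 = 2x_1 - 2, LT = x_1.

S(f_1,f_2): lcm = x_1^{2}. S = \tfrac{1}{3}x_1x_2 + \tfrac{13}{12}x_1 - \tfrac{1}{6}x_2 - \tfrac{5}{4}.
  leading term x_1x_2: subtract (\tfrac{1}{6}x_2)·f_2 from \tfrac{1}{3}x_1x_2 + \tfrac{13}{12}x_1 - \tfrac{1}{6}x_2 - \tfrac{5}{4} → \tfrac{13}{12}x_1 + \tfrac{1}{6}x_2 - \tfrac{5}{4}
  leading term x_1: subtract (\tfrac{13}{24})·f_2 from \tfrac{13}{12}x_1 + \tfrac{1}{6}x_2 - \tfrac{5}{4} → \tfrac{1}{6}x_2 - \tfrac{1}{6}
  leading term x_2: no divisor's leading term divides it; move \tfrac{1}{6}x_2 to the remainder.
  leading term 1: no divisor's leading term divides it; move -\tfrac{1}{6} to the remainder.
  remainder \tfrac{1}{6}x_2 - \tfrac{1}{6} ≠ 0; add g_3 = \tfrac{1}{6}x_2 - \tfrac{1}{6} to the basis.

S(f_1,g_3): leading monomials are coprime, so the S-polynomial reduces to 0 (Buchberger's first criterion).
S(f_2,g_3): leading monomials are coprime, so the S-polynomial reduces to 0 (Buchberger's first criterion).
Every S-polynomial of the final basis reduces to 0, so we have a Gröbner basis.
Inter-reduce: drop elements whose leading term is divisible by another's, tail-reduce, and make monic.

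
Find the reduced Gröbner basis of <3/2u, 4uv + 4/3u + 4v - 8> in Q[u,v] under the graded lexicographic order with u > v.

f_1 = 3/2u, LT = u.
f_2 = 4uv + 4/3u + 4v - 8, LT = uv.

S(f_1,f_2): lcm = uv. S = -1/3u - v + 2.
  reduce S modulo (f_1, f_2):
  remainder -v + 2 ≠ 0; add g_3 = -v + 2 to the basis.

The other S-polynomials (S(f_1,g_3), S(f_2,g_3)) all reduce to 0 modulo the current basis, so we have a Gröbner basis.
Inter-reduce: drop elements whose leading term is divisible by another's, tail-reduce, and make monic.

G = {u, v - 2}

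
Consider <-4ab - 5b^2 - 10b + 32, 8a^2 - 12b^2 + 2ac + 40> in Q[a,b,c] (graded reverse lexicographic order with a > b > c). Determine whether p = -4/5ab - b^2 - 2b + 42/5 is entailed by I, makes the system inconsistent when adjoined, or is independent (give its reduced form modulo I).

Adjoining -4/5ab - b^2 - 2b + 42/5 makes the ideal the whole ring: the system is inconsistent.

First compute the reduced Gröbner basis of I by Buchberger's algorithm.
f_1 = -4ab - 5b^2 - 10b + 32, LT = ab.
f_2 = 8a^2 - 12b^2 + 2ac + 40, LT = a^2.

S(f_1,f_2): lcm = a^2b. S = 5/4ab^2 + 3/2b^3 - 1/4abc + 5/2ab - 8a - 5b.
  leading term ab^2: subtract (-5/16b)·f_1 from 5/4ab^2 + 3/2b^3 - 1/4abc + 5/2ab - 8a - 5b → -1/16b^3 - 1/4abc + 5/2ab - 25/8b^2 - 8a + 5b
  leading term b^3: no divisor's leading term divides it; move -1/16b^3 to the remainder.
  leading term abc: subtract (1/16c)·f_1 from -1/4abc + 5/2ab - 25/8b^2 - 8a + 5b → 5/16b^2c + 5/2ab - 25/8b^2 + 5/8bc - 8a + 5b - 2c
  leading term b^2c: no divisor's leading term divides it; move 5/16b^2c to the remainder.
  leading term ab: subtract (-5/8)·f_1 from 5/2ab - 25/8b^2 + 5/8bc - 8a + 5b - 2c → -25/4b^2 + 5/8bc - 8a - 5/4b - 2c + 20
  leading term b^2: no divisor's leading term divides it; move -25/4b^2 to the remainder.
  leading term bc: no divisor's leading term divides it; move 5/8bc to the remainder.
  leading term a: no divisor's leading term divides it; move -8a to the remainder.
  leading term b: no divisor's leading term divides it; move -5/4b to the remainder.
  leading term c: no divisor's leading term divides it; move -2c to the remainder.
  leading term 1: no divisor's leading term divides it; move 20 to the remainder.
  remainder -1/16b^3 + 5/16b^2c - 25/4b^2 + 5/8bc - 8a - 5/4b - 2c + 20 ≠ 0; add h_3 = -1/16b^3 + 5/16b^2c - 25/4b^2 + 5/8bc - 8a - 5/4b - 2c + 20 to the basis.

The other S-polynomials (S(f_1,h_3), S(f_2,h_3)) all reduce to 0 modulo the current basis, so we have a Gröbner basis.
Inter-reduce: drop elements whose leading term is divisible by another's, tail-reduce, and make monic.
Reduced Gröbner basis: {b^3 - 5b^2c + 100b^2 - 10bc + 128a + 20b + 32c - 320, a^2 - 3/2b^2 + 1/4ac + 5, ab + 5/4b^2 + 5/2b - 8}.
Label its elements g_1 = b^3 - 5b^2c + 100b^2 - 10bc + 128a + 20b + 32c - 320, g_2 = a^2 - 3/2b^2 + 1/4ac + 5, g_3 = ab + 5/4b^2 + 5/2b - 8.

Reduce p = -4/5ab - b^2 - 2b + 42/5 modulo G:
  leading term ab: subtract (-4/5)·g_3 from -4/5ab - b^2 - 2b + 42/5 → 2
  leading term 1: no divisor's leading term divides it; move 2 to the remainder.
  normal form = 2.
The normal form is nonzero, so p ∉ I. Since p minus its normal form lies in I, I + (p) = I + (r) where r = 2; decide whether this ideal is the whole ring.
Here r = 2 is a nonzero constant, hence a unit: 1 ∈ I + (p), the Gröbner basis of I + (p) is {1}, and the enlarged system has no common solution — adjoining p is inconsistent.

The remainder on division by a Gröbner basis is unique — it is the normal form.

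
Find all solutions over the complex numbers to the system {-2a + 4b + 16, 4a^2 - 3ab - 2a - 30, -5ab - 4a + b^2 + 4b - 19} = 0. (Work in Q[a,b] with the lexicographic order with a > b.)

{(2, -3)}

Compute a lex Gröbner basis by Buchberger's algorithm.
f_1 = -2a + 4b + 16, LT = a.
f_2 = 4a^2 - 3ab - 2a - 30, LT = a^2.
f_3 = -5ab - 4a + b^2 + 4b - 19, LT = ab.

S(f_1,f_2): lcm = a^2. S = -5/4ab - 15/2a + 15/2.
  leading term ab: subtract (5/8b)·f_1 from -5/4ab - 15/2a + 15/2 → -15/2a - 5/2b^2 - 10b + 15/2
  leading term a: subtract (15/4)·f_1 from -15/2a - 5/2b^2 - 10b + 15/2 → -5/2b^2 - 25b - 105/2
  leading term b^2: no divisor's leading term divides it; move -5/2b^2 to the remainder.
  leading term b: no divisor's leading term divides it; move -25b to the remainder.
  leading term 1: no divisor's leading term divides it; move -105/2 to the remainder.
  remainder -5/2b^2 - 25b - 105/2 ≠ 0; add h_4 = -5/2b^2 - 25b - 105/2 to the basis.

S(f_1,f_3): lcm = ab. S = -4/5a - 9/5b^2 - 36/5b - 19/5.
  leading term a: subtract (2/5)·f_1 from -4/5a - 9/5b^2 - 36/5b - 19/5 → -9/5b^2 - 44/5b - 51/5
  leading term b^2: subtract (18/25)·h_4 from -9/5b^2 - 44/5b - 51/5 → 46/5b + 138/5
  leading term b: no divisor's leading term divides it; move 46/5b to the remainder.
  leading term 1: no divisor's leading term divides it; move 138/5 to the remainder.
  remainder 46/5b + 138/5 ≠ 0; add h_5 = 46/5b + 138/5 to the basis.

The other S-polynomials (S(f_2,f_3), S(f_1,h_4), S(f_2,h_4), S(f_3,h_4), S(f_1,h_5), S(f_2,h_5), S(f_3,h_5), S(h_4,h_5)) all reduce to 0 modulo the current basis, so we have a Gröbner basis.
Inter-reduce: drop elements whose leading term is divisible by another's, tail-reduce, and make monic.
Reduced Gröbner basis: {a - 2, b + 3}.

Elimination: the polynomial b + 3 lies in the elimination ideal for b, so b ∈ {-3}. For each such b, the remaining basis elements (now univariate) give the rest of the solution.
  b = -3: the earlier basis element becomes a - 2 = 0, giving a = 2 — point (2, -3).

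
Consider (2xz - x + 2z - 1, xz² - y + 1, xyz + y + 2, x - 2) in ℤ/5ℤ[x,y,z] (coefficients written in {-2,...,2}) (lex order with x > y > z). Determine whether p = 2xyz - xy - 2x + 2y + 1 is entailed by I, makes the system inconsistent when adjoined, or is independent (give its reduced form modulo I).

2xyz - xy - 2x + 2y + 1 lies in I (it reduces to 0).

First compute the reduced Gröbner basis of I by Buchberger's algorithm.
f_1 = 2xz - x + 2z - 1, LT = xz.
f_2 = xz² - y + 1, LT = xz².
f_3 = xyz + y + 2, LT = xyz.
f_4 = x - 2, LT = x.

S(f_1,f_2): lcm = xz². S = 2xz + y + z² + 2z - 1.
  leading term xz: subtract (1)·f_1 from 2xz + y + z² + 2z - 1 → x + y + z²
  leading term x: subtract (1)·f_4 from x + y + z² → y + z² + 2
  leading term y: no divisor's leading term divides it; move y to the remainder.
  leading term z²: no divisor's leading term divides it; move z² to the remainder.
  leading term 1: no divisor's leading term divides it; move 2 to the remainder.
  remainder y + z² + 2 ≠ 0; add h_5 = y + z² + 2 to the basis.

S(f_1,f_3): lcm = xyz. S = 2xy + yz + y - 2.
  leading term xy: subtract (2y)·f_4 from 2xy + yz + y - 2 → yz - 2
  leading term yz: subtract (z)·h_5 from yz - 2 → -z³ - 2z - 2
  leading term z³: no divisor's leading term divides it; move -z³ to the remainder.
  leading term z: no divisor's leading term divides it; move -2z to the remainder.
  leading term 1: no divisor's leading term divides it; move -2 to the remainder.
  remainder -z³ - 2z - 2 ≠ 0; add h_6 = -z³ - 2z - 2 to the basis.

S(f_1,f_4): lcm = xz. S = 2x - 2z + 2.
  leading term x: subtract (2)·f_4 from 2x - 2z + 2 → -2z + 1
  leading term z: no divisor's leading term divides it; move -2z to the remainder.
  leading term 1: no divisor's leading term divides it; move 1 to the remainder.
  remainder -2z + 1 ≠ 0; add h_7 = -2z + 1 to the basis.

The other S-polynomials (S(f_2,f_3), S(f_2,f_4), S(f_3,f_4), S(f_1,h_5), S(f_2,h_5), S(f_3,h_5), S(f_4,h_5), S(f_1,h_6), S(f_2,h_6), S(f_3,h_6), S(f_4,h_6), S(h_5,h_6), S(f_1,h_7), S(f_2,h_7), S(f_3,h_7), S(f_4,h_7), S(h_5,h_7), S(h_6,h_7)) all reduce to 0 modulo the current basis, so we have a Gröbner basis.
Inter-reduce: drop elements whose leading term is divisible by another's, tail-reduce, and make monic.
Reduced Gröbner basis: {x - 2, y + 1, z + 2}.
Label its elements g_1 = x - 2, g_2 = y + 1, g_3 = z + 2.

Reduce p = 2xyz - xy - 2x + 2y + 1 modulo G:
  leading term xyz: subtract (2yz)·g_1 from 2xyz - xy - 2x + 2y + 1 → -xy - 2x - yz + 2y + 1
  leading term xy: subtract (-y)·g_1 from -xy - 2x - yz + 2y + 1 → -2x - yz + 1
  leading term x: subtract (-2)·g_1 from -2x - yz + 1 → -yz + 2
  leading term yz: subtract (-z)·g_2 from -yz + 2 → z + 2
  leading term z: subtract (1)·g_3 from z + 2 → 0
  normal form = 0.
Since the normal form is 0, p ∈ I.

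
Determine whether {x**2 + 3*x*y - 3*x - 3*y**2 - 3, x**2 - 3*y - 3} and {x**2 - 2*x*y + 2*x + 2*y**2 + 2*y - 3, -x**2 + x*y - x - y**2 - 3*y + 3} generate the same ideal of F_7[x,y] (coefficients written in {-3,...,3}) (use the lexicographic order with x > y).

Yes, the ideals are equal.

Equality of ideals is decidable: compute both reduced Gröbner bases (unique for the ordering) and check whether they agree.
Buchberger on the first generating set:
f_1 = x**2 + 3*x*y - 3*x - 3*y**2 - 3, LT = x**2.
f_2 = x**2 - 3*y - 3, LT = x**2.

S(f_1,f_2): lcm = x**2. S = 3*x*y - 3*x - 3*y**2 + 3*y.
  reduce S modulo (f_1, f_2):
  remainder 3*x*y - 3*x - 3*y**2 + 3*y ≠ 0; add g_3 = 3*x*y - 3*x - 3*y**2 + 3*y to the basis.

S(f_1,g_3): lcm = x**2*y. S = x**2 - 3*x*y**2 + 3*x*y - 3*y**3 - 3*y.
  reduce S modulo (f_1, f_2, g_3):
  remainder y**3 + 3*y**2 + 3 ≠ 0; add g_4 = y**3 + 3*y**2 + 3 to the basis.

The other S-polynomials (S(f_2,g_3), S(f_1,g_4), S(f_2,g_4), S(g_3,g_4)) all reduce to 0 modulo the current basis, so we have a Gröbner basis.
Inter-reduce: drop elements whose leading term is divisible by another's, tail-reduce, and make monic.
Reduced Gröbner basis: {x**2 - 3*y - 3, x*y - x - y**2 + y, y**3 + 3*y**2 + 3}.

Buchberger on the second generating set:
h_1 = x**2 - 2*x*y + 2*x + 2*y**2 + 2*y - 3, LT = x**2.
h_2 = -x**2 + x*y - x - y**2 - 3*y + 3, LT = x**2.

S(h_1,h_2): lcm = x**2. S = -x*y + x + y**2 - y.
  reduce S modulo (h_1, h_2):
  remainder -x*y + x + y**2 - y ≠ 0; add k_3 = -x*y + x + y**2 - y to the basis.

S(h_1,k_3): lcm = x**2*y. S = x**2 - x*y**2 + x*y + 2*y**3 + 2*y**2 - 3*y.
  reduce S modulo (h_1, h_2, k_3):
  remainder y**3 + 3*y**2 + 3 ≠ 0; add k_4 = y**3 + 3*y**2 + 3 to the basis.

The other S-polynomials (S(h_2,k_3), S(h_1,k_4), S(h_2,k_4), S(k_3,k_4)) all reduce to 0 modulo the current basis, so we have a Gröbner basis.
Inter-reduce: drop elements whose leading term is divisible by another's, tail-reduce, and make monic.
Reduced Gröbner basis: {x**2 - 3*y - 3, x*y - x - y**2 + y, y**3 + 3*y**2 + 3}.

Same reduced basis, so the two generating sets span the same ideal.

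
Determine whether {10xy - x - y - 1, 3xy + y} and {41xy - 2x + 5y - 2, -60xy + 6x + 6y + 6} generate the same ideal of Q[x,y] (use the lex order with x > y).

Two ideals are equal iff their reduced Gröbner bases coincide (the reduced basis is unique for a fixed ordering).
Buchberger on the first generating set:
f_1 = 10xy - x - y - 1, LT = xy.
f_2 = 3xy + y, LT = xy.

S(f_1,f_2): lcm = xy. S = -\tfrac{1}{10}x - \tfrac{13}{30}y - \tfrac{1}{10}.
  reduce S modulo (f_1, f_2):
  remainder -\tfrac{1}{10}x - \tfrac{13}{30}y - \tfrac{1}{10} ≠ 0; add g_3 = -\tfrac{1}{10}x - \tfrac{13}{30}y - \tfrac{1}{10} to the basis.

S(f_1,g_3): lcm = xy. S = -\tfrac{1}{10}x - \tfrac{13}{3}y^{2} - \tfrac{11}{10}y - \tfrac{1}{10}.
  reduce S modulo (f_1, f_2, g_3):
  remainder -\tfrac{13}{3}y^{2} - \tfrac{2}{3}y ≠ 0; add g_4 = -\tfrac{13}{3}y^{2} - \tfrac{2}{3}y to the basis.

The other S-polynomials (S(f_2,g_3), S(f_1,g_4), S(f_2,g_4), S(g_3,g_4)) all reduce to 0 modulo the current basis, so we have a Gröbner basis.
Inter-reduce: drop elements whose leading term is divisible by another's, tail-reduce, and make monic.
Reduced Gröbner basis: {x + \tfrac{13}{3}y + 1, y^{2} + \tfrac{2}{13}y}.

Buchberger on the second generating set:
h_1 = 41xy - 2x + 5y - 2, LT = xy.
h_2 = -60xy + 6x + 6y + 6, LT = xy.

S(h_1,h_2): lcm = xy. S = \tfrac{21}{410}x + \tfrac{91}{410}y + \tfrac{21}{410}.
  reduce S modulo (h_1, h_2):
  remainder \tfrac{21}{410}x + \tfrac{91}{410}y + \tfrac{21}{410} ≠ 0; add k_3 = \tfrac{21}{410}x + \tfrac{91}{410}y + \tfrac{21}{410} to the basis.

S(h_1,k_3): lcm = xy. S = -\tfrac{2}{41}x - \tfrac{13}{3}y^{2} - \tfrac{36}{41}y - \tfrac{2}{41}.
  reduce S modulo (h_1, h_2, k_3):
  remainder -\tfrac{13}{3}y^{2} - \tfrac{2}{3}y ≠ 0; add k_4 = -\tfrac{13}{3}y^{2} - \tfrac{2}{3}y to the basis.

The other S-polynomials (S(h_2,k_3), S(h_1,k_4), S(h_2,k_4), S(k_3,k_4)) all reduce to 0 modulo the current basis, so we have a Gröbner basis.
Inter-reduce: drop elements whose leading term is divisible by another's, tail-reduce, and make monic.
Reduced Gröbner basis: {x + \tfrac{13}{3}y + 1, y^{2} + \tfrac{2}{13}y}.

The two bases agree; hence the ideals are identical.

Yes, the ideals are equal.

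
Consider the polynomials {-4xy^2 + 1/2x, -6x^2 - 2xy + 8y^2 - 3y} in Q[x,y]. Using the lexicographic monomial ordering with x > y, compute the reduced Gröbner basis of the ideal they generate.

f_1 = -4xy^2 + 1/2x, LT = xy^2.
f_2 = -6x^2 - 2xy + 8y^2 - 3y, LT = x^2.

S(f_1,f_2): lcm = x^2y^2. S = -1/8x^2 - 1/3xy^3 + 4/3y^4 - 1/2y^3.
  reduce S modulo (f_1, f_2):
  remainder 4/3y^4 - 1/2y^3 - 1/6y^2 + 1/16y ≠ 0; add g_3 = 4/3y^4 - 1/2y^3 - 1/6y^2 + 1/16y to the basis.

The other S-polynomials (S(f_1,g_3), S(f_2,g_3)) all reduce to 0 modulo the current basis, so we have a Gröbner basis.

G = {x^2 + 1/3xy - 4/3y^2 + 1/2y, xy^2 - 1/8x, y^4 - 3/8y^3 - 1/8y^2 + 3/64y}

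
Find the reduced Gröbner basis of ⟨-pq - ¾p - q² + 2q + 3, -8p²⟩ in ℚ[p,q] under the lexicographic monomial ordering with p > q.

f_1 = -pq - ¾p - q² + 2q + 3, LT = pq.
f_2 = -8p², LT = p².

S(f_1,f_2): lcm = p²q. S = ¾p² + pq² - 2pq - 3p.
  leading term p²: subtract (-3/32)·f_2 from ¾p² + pq² - 2pq - 3p → pq² - 2pq - 3p
  leading term pq²: subtract (-q)·f_1 from pq² - 2pq - 3p → -11/4pq - 3p - q³ + 2q² + 3q
  leading term pq: subtract (11/4)·f_1 from -11/4pq - 3p - q³ + 2q² + 3q → -15/16p - q³ + 19/4q² - 5/2q - 33/4
  leading term p: no divisor's leading term divides it; move -15/16p to the remainder.
  leading term q³: no divisor's leading term divides it; move -q³ to the remainder.
  leading term q²: no divisor's leading term divides it; move 19/4q² to the remainder.
  leading term q: no divisor's leading term divides it; move -5/2q to the remainder.
  leading term 1: no divisor's leading term divides it; move -33/4 to the remainder.
  remainder -15/16p - q³ + 19/4q² - 5/2q - 33/4 ≠ 0; add g_3 = -15/16p - q³ + 19/4q² - 5/2q - 33/4 to the basis.

S(f_1,g_3): lcm = pq. S = ¾p - 16/15q⁴ + 76/15q³ - 5/3q² - 54/5q - 3.
  leading term p: subtract (-⅘)·g_3 from ¾p - 16/15q⁴ + 76/15q³ - 5/3q² - 54/5q - 3 → -16/15q⁴ + 64/15q³ + 32/15q² - 64/5q - 48/5
  leading term q⁴: no divisor's leading term divides it; move -16/15q⁴ to the remainder.
  leading term q³: no divisor's leading term divides it; move 64/15q³ to the remainder.
  leading term q²: no divisor's leading term divides it; move 32/15q² to the remainder.
  leading term q: no divisor's leading term divides it; move -64/5q to the remainder.
  leading term 1: no divisor's leading term divides it; move -48/5 to the remainder.
  remainder -16/15q⁴ + 64/15q³ + 32/15q² - 64/5q - 48/5 ≠ 0; add g_4 = -16/15q⁴ + 64/15q³ + 32/15q² - 64/5q - 48/5 to the basis.

S(f_2,g_3): lcm = p². S = -16/15pq³ + 76/15pq² - 8/3pq - 44/5p.
  leading term pq³: subtract (16/15q²)·f_1 from -16/15pq³ + 76/15pq² - 8/3pq - 44/5p → 88/15pq² - 8/3pq - 44/5p + 16/15q⁴ - 32/15q³ - 16/5q²
  leading term pq²: subtract (-88/15q)·f_1 from 88/15pq² - 8/3pq - 44/5p + 16/15q⁴ - 32/15q³ - 16/5q² → -106/15pq - 44/5p + 16/15q⁴ - 8q³ + 128/15q² + 88/5q
  leading term pq: subtract (106/15)·f_1 from -106/15pq - 44/5p + 16/15q⁴ - 8q³ + 128/15q² + 88/5q → -7/2p + 16/15q⁴ - 8q³ + 78/5q² + 52/15q - 106/5
  leading term p: subtract (56/15)·g_3 from -7/2p + 16/15q⁴ - 8q³ + 78/5q² + 52/15q - 106/5 → 16/15q⁴ - 64/15q³ - 32/15q² + 64/5q + 48/5
  leading term q⁴: subtract (-1)·g_4 from 16/15q⁴ - 64/15q³ - 32/15q² + 64/5q + 48/5 → 0
  remainder 0.

S(f_1,g_4): lcm = pq⁴. S = 19/4pq³ + 2pq² - 12pq - 9p + q⁵ - 2q⁴ - 3q³.
  leading term pq³: subtract (-19/4q²)·f_1 from 19/4pq³ + 2pq² - 12pq - 9p + q⁵ - 2q⁴ - 3q³ → -25/16pq² - 12pq - 9p + q⁵ - 27/4q⁴ + 13/2q³ + 57/4q²
  leading term pq²: subtract (25/16q)·f_1 from -25/16pq² - 12pq - 9p + q⁵ - 27/4q⁴ + 13/2q³ + 57/4q² → -693/64pq - 9p + q⁵ - 27/4q⁴ + 129/16q³ + 89/8q² - 75/16q
  leading term pq: subtract (693/64)·f_1 from -693/64pq - 9p + q⁵ - 27/4q⁴ + 129/16q³ + 89/8q² - 75/16q → -225/256p + q⁵ - 27/4q⁴ + 129/16q³ + 1405/64q² - 843/32q - 2079/64
  leading term p: subtract (15/16)·g_3 from -225/256p + q⁵ - 27/4q⁴ + 129/16q³ + 1405/64q² - 843/32q - 2079/64 → q⁵ - 27/4q⁴ + 9q³ + 35/2q² - 24q - 99/4
  leading term q⁵: subtract (-15/16q)·g_4 from q⁵ - 27/4q⁴ + 9q³ + 35/2q² - 24q - 99/4 → -11/4q⁴ + 11q³ + 11/2q² - 33q - 99/4
  leading term q⁴: subtract (165/64)·g_4 from -11/4q⁴ + 11q³ + 11/2q² - 33q - 99/4 → 0
  remainder 0.

S(f_2,g_4): leading monomials are coprime, so the S-polynomial reduces to 0 (Buchberger's first criterion).
S(g_3,g_4): leading monomials are coprime, so the S-polynomial reduces to 0 (Buchberger's first criterion).
Every S-polynomial of the final basis reduces to 0, so we have a Gröbner basis.
Inter-reduce: drop elements whose leading term is divisible by another's, tail-reduce, and make monic.

G = {p + 16/15q³ - 76/15q² + 8/3q + 44/5, q⁴ - 4q³ - 2q² + 12q + 9}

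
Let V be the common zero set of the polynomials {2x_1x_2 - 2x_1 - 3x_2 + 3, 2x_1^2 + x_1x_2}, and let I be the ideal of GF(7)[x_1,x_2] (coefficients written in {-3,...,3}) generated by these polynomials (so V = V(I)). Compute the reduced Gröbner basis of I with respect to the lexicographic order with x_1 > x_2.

Buchberger's algorithm terminates because the ascending chain of leading-term ideals stabilizes.

f_1 = 2x_1x_2 - 2x_1 - 3x_2 + 3, LT = x_1x_2.
f_2 = 2x_1^2 + x_1x_2, LT = x_1^2.

S(f_1,f_2): lcm = x_1^2x_2. S = -x_1^2 + 3x_1x_2^2 + 2x_1x_2 - 2x_1.
  leading term x_1^2: subtract (3)·f_2 from -x_1^2 + 3x_1x_2^2 + 2x_1x_2 - 2x_1 → 3x_1x_2^2 - x_1x_2 - 2x_1
  leading term x_1x_2^2: subtract (-2x_2)·f_1 from 3x_1x_2^2 - x_1x_2 - 2x_1 → 2x_1x_2 - 2x_1 + x_2^2 - x_2
  leading term x_1x_2: subtract (1)·f_1 from 2x_1x_2 - 2x_1 + x_2^2 - x_2 → x_2^2 + 2x_2 - 3
  leading term x_2^2: no divisor's leading term divides it; move x_2^2 to the remainder.
  leading term x_2: no divisor's leading term divides it; move 2x_2 to the remainder.
  leading term 1: no divisor's leading term divides it; move -3 to the remainder.
  remainder x_2^2 + 2x_2 - 3 ≠ 0; add g_3 = x_2^2 + 2x_2 - 3 to the basis.

The other S-polynomials (S(f_1,g_3), S(f_2,g_3)) all reduce to 0 modulo the current basis, so we have a Gröbner basis.

G = {x_1^2 - 3x_1 - x_2 + 1, x_1x_2 - x_1 + 2x_2 - 2, x_2^2 + 2x_2 - 3}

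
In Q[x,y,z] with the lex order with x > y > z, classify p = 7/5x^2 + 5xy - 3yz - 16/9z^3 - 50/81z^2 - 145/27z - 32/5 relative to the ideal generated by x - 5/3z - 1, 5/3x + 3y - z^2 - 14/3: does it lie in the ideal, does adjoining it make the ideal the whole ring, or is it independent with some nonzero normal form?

7/5x^2 + 5xy - 3yz - 16/9z^3 - 50/81z^2 - 145/27z - 32/5 lies in I (it reduces to 0).

First compute the reduced Gröbner basis of I by Buchberger's algorithm.
f_1 = x - 5/3z - 1, LT = x.
f_2 = 5/3x + 3y - z^2 - 14/3, LT = x.

S(f_1,f_2): lcm = x. S = -9/5y + 3/5z^2 - 5/3z + 9/5.
  reduce S modulo (f_1, f_2):
  remainder -9/5y + 3/5z^2 - 5/3z + 9/5 ≠ 0; add h_3 = -9/5y + 3/5z^2 - 5/3z + 9/5 to the basis.

The other S-polynomials (S(f_1,h_3), S(f_2,h_3)) all reduce to 0 modulo the current basis, so we have a Gröbner basis.
Inter-reduce: drop elements whose leading term is divisible by another's, tail-reduce, and make monic.
Reduced Gröbner basis: {x - 5/3z - 1, y - 1/3z^2 + 25/27z - 1}.
Label its elements g_1 = x - 5/3z - 1, g_2 = y - 1/3z^2 + 25/27z - 1.

Reduce p = 7/5x^2 + 5xy - 3yz - 16/9z^3 - 50/81z^2 - 145/27z - 32/5 modulo G:
  leading term x^2: subtract (7/5x)·g_1 from 7/5x^2 + 5xy - 3yz - 16/9z^3 - 50/81z^2 - 145/27z - 32/5 → 5xy + 7/3xz + 7/5x - 3yz - 16/9z^3 - 50/81z^2 - 145/27z - 32/5
  leading term xy: subtract (5y)·g_1 from 5xy + 7/3xz + 7/5x - 3yz - 16/9z^3 - 50/81z^2 - 145/27z - 32/5 → 7/3xz + 7/5x + 16/3yz + 5y - 16/9z^3 - 50/81z^2 - 145/27z - 32/5
  leading term xz: subtract (7/3z)·g_1 from 7/3xz + 7/5x + 16/3yz + 5y - 16/9z^3 - 50/81z^2 - 145/27z - 32/5 → 7/5x + 16/3yz + 5y - 16/9z^3 + 265/81z^2 - 82/27z - 32/5
  leading term x: subtract (7/5)·g_1 from 7/5x + 16/3yz + 5y - 16/9z^3 + 265/81z^2 - 82/27z - 32/5 → 16/3yz + 5y - 16/9z^3 + 265/81z^2 - 19/27z - 5
  leading term yz: subtract (16/3z)·g_2 from 16/3yz + 5y - 16/9z^3 + 265/81z^2 - 19/27z - 5 → 5y - 5/3z^2 + 125/27z - 5
  leading term y: subtract (5)·g_2 from 5y - 5/3z^2 + 125/27z - 5 → 0
  normal form = 0.
Since the normal form is 0, p ∈ I.

Ideal membership is decidable via reduction modulo a Gröbner basis.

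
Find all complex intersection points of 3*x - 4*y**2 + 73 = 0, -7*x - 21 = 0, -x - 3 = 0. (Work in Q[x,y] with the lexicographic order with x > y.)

Compute a lex Gröbner basis by Buchberger's algorithm.
f_1 = 3*x - 4*y**2 + 73, LT = x.
f_2 = -7*x - 21, LT = x.
f_3 = -x - 3, LT = x.

S(f_1,f_2): lcm = x. S = -4/3*y**2 + 64/3.
  leading term y**2: no divisor's leading term divides it; move -4/3*y**2 to the remainder.
  leading term 1: no divisor's leading term divides it; move 64/3 to the remainder.
  remainder -4/3*y**2 + 64/3 ≠ 0; add h_4 = -4/3*y**2 + 64/3 to the basis.

The other S-polynomials (S(f_1,f_3), S(f_2,f_3), S(f_1,h_4), S(f_2,h_4), S(f_3,h_4)) all reduce to 0 modulo the current basis, so we have a Gröbner basis.
Inter-reduce: drop elements whose leading term is divisible by another's, tail-reduce, and make monic.
Reduced Gröbner basis: {x + 3, y**2 - 16}.

From the last basis element, y**2 - 16 = 0, so y takes values in {-4, 4}. Each choice, substituted upward through the basis, yields the corresponding point(s) of the solution set.
  y = -4: the earlier basis element becomes x + 3 = 0, giving x = -3 — point (-3, -4).
  y = 4: the earlier basis element becomes x + 3 = 0, giving x = -3 — point (-3, 4).
Check: every point annihilates each of the original generators.

{(-3, -4), (-3, 4)}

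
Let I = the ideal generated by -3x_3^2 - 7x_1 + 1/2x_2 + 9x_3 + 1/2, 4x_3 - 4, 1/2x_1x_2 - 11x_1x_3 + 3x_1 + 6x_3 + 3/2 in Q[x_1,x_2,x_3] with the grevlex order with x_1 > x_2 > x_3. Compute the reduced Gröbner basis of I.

G = {x_2^2 - 3x_2 + 2, x_1 - 1/14x_2 - 13/14, x_3 - 1}

f_1 = -3x_3^2 - 7x_1 + 1/2x_2 + 9x_3 + 1/2, LT = x_3^2.
f_2 = 4x_3 - 4, LT = x_3.
f_3 = 1/2x_1x_2 - 11x_1x_3 + 3x_1 + 6x_3 + 3/2, LT = x_1x_2.

S(f_1,f_2): lcm = x_3^2. S = 7/3x_1 - 1/6x_2 - 2x_3 - 1/6.
  leading term x_1: no divisor's leading term divides it; move 7/3x_1 to the remainder.
  leading term x_2: no divisor's leading term divides it; move -1/6x_2 to the remainder.
  leading term x_3: subtract (-1/2)·f_2 from -2x_3 - 1/6 → -13/6
  leading term 1: no divisor's leading term divides it; move -13/6 to the remainder.
  remainder 7/3x_1 - 1/6x_2 - 13/6 ≠ 0; add g_4 = 7/3x_1 - 1/6x_2 - 13/6 to the basis.

S(f_3,g_4): lcm = x_1x_2. S = 1/14x_2^2 - 22x_1x_3 + 6x_1 + 13/14x_2 + 12x_3 + 3.
  leading term x_2^2: no divisor's leading term divides it; move 1/14x_2^2 to the remainder.
  leading term x_1x_3: subtract (-11/2x_1)·f_2 from -22x_1x_3 + 6x_1 + 13/14x_2 + 12x_3 + 3 → -16x_1 + 13/14x_2 + 12x_3 + 3
  leading term x_1: subtract (-48/7)·g_4 from -16x_1 + 13/14x_2 + 12x_3 + 3 → -3/14x_2 + 12x_3 - 83/7
  leading term x_2: no divisor's leading term divides it; move -3/14x_2 to the remainder.
  leading term x_3: subtract (3)·f_2 from 12x_3 - 83/7 → 1/7
  leading term 1: no divisor's leading term divides it; move 1/7 to the remainder.
  remainder 1/14x_2^2 - 3/14x_2 + 1/7 ≠ 0; add g_5 = 1/14x_2^2 - 3/14x_2 + 1/7 to the basis.

The other S-polynomials (S(f_1,f_3), S(f_2,f_3), S(f_1,g_4), S(f_2,g_4), S(f_1,g_5), S(f_2,g_5), S(f_3,g_5), S(g_4,g_5)) all reduce to 0 modulo the current basis, so we have a Gröbner basis.
Inter-reduce: drop elements whose leading term is divisible by another's, tail-reduce, and make monic.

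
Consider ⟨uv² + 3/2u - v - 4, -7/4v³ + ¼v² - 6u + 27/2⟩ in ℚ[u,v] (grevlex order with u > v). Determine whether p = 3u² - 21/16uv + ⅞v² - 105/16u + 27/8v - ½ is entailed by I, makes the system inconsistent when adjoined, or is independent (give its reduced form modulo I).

First compute the reduced Gröbner basis of I by Buchberger's algorithm.
f_1 = uv² + 3/2u - v - 4, LT = uv².
f_2 = -7/4v³ + ¼v² - 6u + 27/2, LT = v³.

S(f_1,f_2): lcm = uv³. S = 1/7uv² - 24/7u² + 3/2uv - v² + 54/7u - 4v.
  leading term uv²: subtract (1/7)·f_1 from 1/7uv² - 24/7u² + 3/2uv - v² + 54/7u - 4v → -24/7u² + 3/2uv - v² + 15/2u - 27/7v + 4/7
  leading term u²: no divisor's leading term divides it; move -24/7u² to the remainder.
  leading term uv: no divisor's leading term divides it; move 3/2uv to the remainder.
  leading term v²: no divisor's leading term divides it; move -v² to the remainder.
  leading term u: no divisor's leading term divides it; move 15/2u to the remainder.
  leading term v: no divisor's leading term divides it; move -27/7v to the remainder.
  leading term 1: no divisor's leading term divides it; move 4/7 to the remainder.
  remainder -24/7u² + 3/2uv - v² + 15/2u - 27/7v + 4/7 ≠ 0; add h_3 = -24/7u² + 3/2uv - v² + 15/2u - 27/7v + 4/7 to the basis.

The other S-polynomials (S(f_1,h_3), S(f_2,h_3)) all reduce to 0 modulo the current basis, so we have a Gröbner basis.
Inter-reduce: drop elements whose leading term is divisible by another's, tail-reduce, and make monic.
Reduced Gröbner basis: {uv² + 3/2u - v - 4, v³ - 1/7v² + 24/7u - 54/7, u² - 7/16uv + 7/24v² - 35/16u + 9/8v - ⅙}.
Label its elements g_1 = uv² + 3/2u - v - 4, g_2 = v³ - 1/7v² + 24/7u - 54/7, g_3 = u² - 7/16uv + 7/24v² - 35/16u + 9/8v - ⅙.

Reduce p = 3u² - 21/16uv + ⅞v² - 105/16u + 27/8v - ½ modulo G:
  leading term u²: subtract (3)·g_3 from 3u² - 21/16uv + ⅞v² - 105/16u + 27/8v - ½ → 0
  normal form = 0.
Since the normal form is 0, p ∈ I.

3u² - 21/16uv + ⅞v² - 105/16u + 27/8v - ½ lies in I (it reduces to 0).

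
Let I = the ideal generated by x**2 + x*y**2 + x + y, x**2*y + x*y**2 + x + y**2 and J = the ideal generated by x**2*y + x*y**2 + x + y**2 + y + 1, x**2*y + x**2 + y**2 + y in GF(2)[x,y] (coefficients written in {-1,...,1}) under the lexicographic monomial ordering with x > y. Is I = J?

No, the ideals differ.

Equality of ideals is decidable: compute both reduced Gröbner bases (unique for the ordering) and check whether they agree.
Buchberger on the first generating set:
f_1 = x**2 + x*y**2 + x + y, LT = x**2.
f_2 = x**2*y + x*y**2 + x + y**2, LT = x**2*y.

S(f_1,f_2): lcm = x**2*y. S = x*y**3 + x*y**2 + x*y + x.
  reduce S modulo (f_1, f_2):
  remainder x*y**3 + x*y**2 + x*y + x ≠ 0; add g_3 = x*y**3 + x*y**2 + x*y + x to the basis.

S(f_1,g_3): lcm = x**2*y**3. S = x**2*y**2 + x**2*y + x**2 + x*y**5 + x*y**3 + y**4.
  reduce S modulo (f_1, f_2, g_3):
  remainder y**4 + y**3 + y**2 + y ≠ 0; add g_4 = y**4 + y**3 + y**2 + y to the basis.

The other S-polynomials (S(f_2,g_3), S(f_1,g_4), S(f_2,g_4), S(g_3,g_4)) all reduce to 0 modulo the current basis, so we have a Gröbner basis.
Inter-reduce: drop elements whose leading term is divisible by another's, tail-reduce, and make monic.
Reduced Gröbner basis: {x**2 + x*y**2 + x + y, x*y**3 + x*y**2 + x*y + x, y**4 + y**3 + y**2 + y}.

Buchberger on the second generating set:
h_1 = x**2*y + x*y**2 + x + y**2 + y + 1, LT = x**2*y.
h_2 = x**2*y + x**2 + y**2 + y, LT = x**2*y.

S(h_1,h_2): lcm = x**2*y. S = x**2 + x*y**2 + x + 1.
  reduce S modulo (h_1, h_2):
  remainder x**2 + x*y**2 + x + 1 ≠ 0; add k_3 = x**2 + x*y**2 + x + 1 to the basis.

S(h_1,k_3): lcm = x**2*y. S = x*y**3 + x*y**2 + x*y + x + y**2 + 1.
  reduce S modulo (h_1, h_2, k_3):
  remainder x*y**3 + x*y**2 + x*y + x + y**2 + 1 ≠ 0; add k_4 = x*y**3 + x*y**2 + x*y + x + y**2 + 1 to the basis.

S(h_1,k_4): lcm = x**2*y**3. S = x**2*y**2 + x**2*y + x**2 + x*y**4 + x + y**4 + y**3 + y**2.
  reduce S modulo (h_1, h_2, k_3, k_4):
  remainder x*y**2 + x + y**4 + y**3 + y**2 + y ≠ 0; add k_5 = x*y**2 + x + y**4 + y**3 + y**2 + y to the basis.

S(k_4,k_5): lcm = x*y**3. S = x*y**2 + x + y**5 + y**4 + y**3 + 1.
  reduce S modulo (h_1, h_2, k_3, k_4, k_5):
  remainder y**5 + y**2 + y + 1 ≠ 0; add k_6 = y**5 + y**2 + y + 1 to the basis.

The other S-polynomials (S(h_2,k_3), S(h_2,k_4), S(k_3,k_4), S(h_1,k_5), S(h_2,k_5), S(k_3,k_5), S(h_1,k_6), S(h_2,k_6), S(k_3,k_6), S(k_4,k_6), S(k_5,k_6)) all reduce to 0 modulo the current basis, so we have a Gröbner basis.
Inter-reduce: drop elements whose leading term is divisible by another's, tail-reduce, and make monic.
Reduced Gröbner basis: {x**2 + y**4 + y**3 + y**2 + y + 1, x*y**2 + x + y**4 + y**3 + y**2 + y, y**5 + y**2 + y + 1}.

The bases are distinct; the ideals are different.
The choice of monomial ordering does not affect the verdict — as long as both bases are computed under the same ordering, their equality decides ideal equality.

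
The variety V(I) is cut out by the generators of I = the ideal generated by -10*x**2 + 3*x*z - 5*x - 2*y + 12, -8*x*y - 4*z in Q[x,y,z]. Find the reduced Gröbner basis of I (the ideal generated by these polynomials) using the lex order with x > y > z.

G = {x**2 + 1/2*x - 3/25*y**2 + 23/25*y - 9/100*z**2 + 3/20*z - 6/5, x*y + 1/2*z, x*z - 2/5*y**2 + 12/5*y - 3/10*z**2 + 1/2*z, y**3 - 6*y**2 + 3/4*y*z**2 - 5/4*y*z + 5/4*z**2}

f_1 = -10*x**2 + 3*x*z - 5*x - 2*y + 12, LT = x**2.
f_2 = -8*x*y - 4*z, LT = x*y.

S(f_1,f_2): lcm = x**2*y. S = -3/10*x*y*z + 1/2*x*y - 1/2*x*z + 1/5*y**2 - 6/5*y.
  leading term x*y*z: subtract (3/80*z)·f_2 from -3/10*x*y*z + 1/2*x*y - 1/2*x*z + 1/5*y**2 - 6/5*y → 1/2*x*y - 1/2*x*z + 1/5*y**2 - 6/5*y + 3/20*z**2
  leading term x*y: subtract (-1/16)·f_2 from 1/2*x*y - 1/2*x*z + 1/5*y**2 - 6/5*y + 3/20*z**2 → -1/2*x*z + 1/5*y**2 - 6/5*y + 3/20*z**2 - 1/4*z
  leading term x*z: no divisor's leading term divides it; move -1/2*x*z to the remainder.
  leading term y**2: no divisor's leading term divides it; move 1/5*y**2 to the remainder.
  leading term y: no divisor's leading term divides it; move -6/5*y to the remainder.
  leading term z**2: no divisor's leading term divides it; move 3/20*z**2 to the remainder.
  leading term z: no divisor's leading term divides it; move -1/4*z to the remainder.
  remainder -1/2*x*z + 1/5*y**2 - 6/5*y + 3/20*z**2 - 1/4*z ≠ 0; add g_3 = -1/2*x*z + 1/5*y**2 - 6/5*y + 3/20*z**2 - 1/4*z to the basis.

S(f_2,g_3): lcm = x*y*z. S = 2/5*y**3 - 12/5*y**2 + 3/10*y*z**2 - 1/2*y*z + 1/2*z**2.
  leading term y**3: no divisor's leading term divides it; move 2/5*y**3 to the remainder.
  leading term y**2: no divisor's leading term divides it; move -12/5*y**2 to the remainder.
  leading term y*z**2: no divisor's leading term divides it; move 3/10*y*z**2 to the remainder.
  leading term y*z: no divisor's leading term divides it; move -1/2*y*z to the remainder.
  leading term z**2: no divisor's leading term divides it; move 1/2*z**2 to the remainder.
  remainder 2/5*y**3 - 12/5*y**2 + 3/10*y*z**2 - 1/2*y*z + 1/2*z**2 ≠ 0; add g_4 = 2/5*y**3 - 12/5*y**2 + 3/10*y*z**2 - 1/2*y*z + 1/2*z**2 to the basis.

The other S-polynomials (S(f_1,g_3), S(f_1,g_4), S(f_2,g_4), S(g_3,g_4)) all reduce to 0 modulo the current basis, so we have a Gröbner basis.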